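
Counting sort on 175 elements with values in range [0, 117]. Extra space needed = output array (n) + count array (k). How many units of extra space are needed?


Output array size: 175 (to store sorted result)
Count array size: 118 (one slot per possible value, range 0 to 117)
Total extra space = 175 + 118 = 293


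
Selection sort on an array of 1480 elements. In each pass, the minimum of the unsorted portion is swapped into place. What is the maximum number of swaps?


Selection sort performs one swap per pass:
  Pass 1: find min in positions 0 to 1479, swap with position 0
  Pass 2: find min in positions 1 to 1479, swap with position 1
  Pass 3: find min in positions 2 to 1479, swap with position 2
  Pass 4: find min in positions 3 to 1479, swap with position 3
  Pass 5: find min in positions 4 to 1479, swap with position 4
  ... (1474 more passes)
Total passes (and swaps) = n - 1 = 1480 - 1 = 1479


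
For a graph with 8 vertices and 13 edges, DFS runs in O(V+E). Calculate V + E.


A full DFS traversal visits each vertex once and examines each edge once.
V = 8
E = 13
Sum = 8 + 13 = 21


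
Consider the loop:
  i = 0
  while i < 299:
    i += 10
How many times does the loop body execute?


Starting at i = 0, each iteration adds 10.
Iterations until i >= 299:
  Iteration 1: i = 0 -> i = 10
  Iteration 2: i = 10 -> i = 20
  Iteration 3: i = 20 -> i = 30
  Iteration 4: i = 30 -> i = 40
  Iteration 5: i = 40 -> i = 50
  Iteration 6: i = 50 -> i = 60
  Iteration 7: i = 60 -> i = 70
  Iteration 8: i = 70 -> i = 80
  ... continuing ...
Total iterations = ceil(299/10) = 30


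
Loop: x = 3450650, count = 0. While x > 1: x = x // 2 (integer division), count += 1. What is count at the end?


The variable x halves each step:
x = 3450650 -> 1725325 -> 862662 -> 431331 -> 215665 -> 107832 -> 53916 -> 26958 -> 13479 -> 6739 -> 3369 -> 1684 -> 842 -> 421 -> 210 -> 105 -> 52 -> 26 -> 13 -> 6 -> 3 -> 1
Number of halvings = floor(log2(3450650)) = 21


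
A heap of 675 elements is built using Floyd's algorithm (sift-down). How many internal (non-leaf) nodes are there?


Leaf nodes occupy roughly half the array.
Sift-down is called for each internal node, starting from the last one.
Internal nodes = floor(n/2) = floor(675/2) = 337


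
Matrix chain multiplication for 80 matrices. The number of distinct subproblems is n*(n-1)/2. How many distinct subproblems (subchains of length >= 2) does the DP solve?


Subproblems are indexed by (i, j) where i < j.
Number of such pairs = n*(n-1)/2
= 80 * 79 / 2
= 3160


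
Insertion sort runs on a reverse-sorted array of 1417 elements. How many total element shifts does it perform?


Sum of shifts = 1 + 2 + 3 + ... + 1416
= 1417 * 1416 / 2
= 2006472 / 2
= 1003236


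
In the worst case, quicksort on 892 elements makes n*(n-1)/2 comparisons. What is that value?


Sum of comparisons per partition:
891 + 890 + ... + 1 + 0
= 892 * (892 - 1) / 2
= 892 * 891 / 2
= 397386


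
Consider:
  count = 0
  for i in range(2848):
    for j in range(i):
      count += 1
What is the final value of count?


For each i, the inner loop runs i times:
  i=0: inner runs 0 times
  i=1: inner runs 1 time
  i=2: inner runs 2 times
  i=3: inner runs 3 times
  i=4: inner runs 4 times
  i=5: inner runs 5 times
  i=6: inner runs 6 times
  i=7: inner runs 7 times
  ...
Total = 0 + 1 + 2 + ... + 2847 = 2848*(2848-1)/2 = 4054128


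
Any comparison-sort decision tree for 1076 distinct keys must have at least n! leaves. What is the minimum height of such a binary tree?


A binary decision tree of height h has at most 2^h leaves and needs at least n! of them, so h >= ceil(log2(n!)).
1076! is far too large to multiply out, so use Stirling's series:
  ln(n!) ~ n ln n - n + (1/2) ln(2 pi n) + 1/(12n)  (error below 1/(360 n^3), negligible here)
  ln(1076) = 6.9810057
  n ln n = 1076 * 6.9810057 = 7511.5621
  (1/2) ln(2 pi * 1076) = (1/2) ln(6760.7074) = 4.4094
  1/(12*1076) = 0.0001
  ln(1076!) ~ 7511.5621 - 1076 + 4.4094 + 0.0001 = 6439.9716
Convert to base 2: log2(1076!) = 6439.9716 / ln 2 = 6439.9716 / 0.69314718 = 9290.9151
ceil(9290.9151) = 9291


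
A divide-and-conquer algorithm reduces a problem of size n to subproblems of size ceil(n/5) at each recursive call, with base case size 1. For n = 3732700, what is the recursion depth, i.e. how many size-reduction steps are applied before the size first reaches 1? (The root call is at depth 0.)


Each step divides the size by 5 (rounding up); after k steps the size is ceil(n/5^k), which equals 1 exactly when 5^k >= n.
So the depth is the smallest k with 5^k >= 3732700, i.e. ceil(log_5(3732700)).
5^9 = 1953125 < 3732700 <= 9765625 = 5^10
Recursion depth = 10


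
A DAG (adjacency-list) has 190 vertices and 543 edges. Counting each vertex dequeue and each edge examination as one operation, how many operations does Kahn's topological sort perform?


V = 190 (vertex processing)
E = 543 (edge processing)
V + E = 190 + 543 = 733


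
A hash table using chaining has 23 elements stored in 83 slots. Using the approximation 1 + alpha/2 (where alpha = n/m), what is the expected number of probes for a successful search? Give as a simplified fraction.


Load factor alpha = n/m = 23/83
Expected probes = 1 + alpha/2 = 1 + 23/(2*83)
= 1 + 23/166
= 166/166 + 23/166
= 189/166


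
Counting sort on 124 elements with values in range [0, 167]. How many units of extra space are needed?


Output array size: 124 (to store sorted result)
Count array size: 168 (one slot per possible value, range 0 to 167)
Total extra space = 124 + 168 = 292


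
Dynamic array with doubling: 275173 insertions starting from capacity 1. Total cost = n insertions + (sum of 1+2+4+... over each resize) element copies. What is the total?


n = 275173
Insertion costs: 275173
Resizes copy 1, 2, 4, ... up to the largest power of 2 that is <= n-1 = 275172, i.e. 262144.
Copy costs = 1 + 2 + 4 + 8 + 16 + 32 + 64 + 128 + 256 + 512 + 1024 + 2048 + 4096 + 8192 + 16384 + 32768 + 65536 + 131072 + 262144 = 524287
Total = 275173 + 524287 = 799460


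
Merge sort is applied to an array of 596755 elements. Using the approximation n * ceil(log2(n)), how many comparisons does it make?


Merge sort divides the array into halves recursively.
Number of levels = ceil(log2(596755)) = 20
At each level, approximately n = 596755 comparisons are needed for merging.
Total comparisons ~ n * ceil(log2(n)) = 596755 * 20 = 11935100


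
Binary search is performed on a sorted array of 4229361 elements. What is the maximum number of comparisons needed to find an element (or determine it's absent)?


Binary search halves the search space each comparison:
  Step 1: search space = 4229361 -> 2114680
  Step 2: search space = 2114680 -> 1057340
  Step 3: search space = 1057340 -> 528670
  Step 4: search space = 528670 -> 264335
  Step 5: search space = 264335 -> 132167
  Step 6: search space = 132167 -> 66083
  Step 7: search space = 66083 -> 33041
  Step 8: search space = 33041 -> 16520
  Step 9: search space = 16520 -> 8260
  Step 10: search space = 8260 -> 4130
  Step 11: search space = 4130 -> 2065
  Step 12: search space = 2065 -> 1032
  Step 13: search space = 1032 -> 516
  Step 14: search space = 516 -> 258
  Step 15: search space = 258 -> 129
  Step 16: search space = 129 -> 64
  Step 17: search space = 64 -> 32
  Step 18: search space = 32 -> 16
  Step 19: search space = 16 -> 8
  Step 20: search space = 8 -> 4
  Step 21: search space = 4 -> 2
  Step 22: search space = 2 -> 1
  Step 23: search space = 1 (final check)
Maximum comparisons = floor(log2(4229361)) + 1 = 22 + 1 = 23


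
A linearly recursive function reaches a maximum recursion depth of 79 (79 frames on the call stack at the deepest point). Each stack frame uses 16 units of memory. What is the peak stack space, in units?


Maximum recursion depth = 79 frames
Memory per frame = 16 units
Total stack space = depth * frame_size
= 79 * 16 = 1264


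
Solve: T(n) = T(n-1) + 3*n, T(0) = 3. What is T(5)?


Expanding the recurrence:
T(5) = T(4) + 3*5
       = T(3) + 3*4 + 3*5
       ...
       = T(0) + 3*(1 + 2 + ... + 5)
       = 3 + 3 * 5*6/2
       = 3 + 3 * 15
       = 3 + 45 = 48


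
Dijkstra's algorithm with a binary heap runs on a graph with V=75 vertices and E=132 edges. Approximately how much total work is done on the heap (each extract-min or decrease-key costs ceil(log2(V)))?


Dijkstra with a binary heap: each vertex is extracted once, each edge may relax once.
Each heap operation costs O(log V).
V + E = 75 + 132 = 207
ceil(log2(75)) = 7 (since 2^6 = 64 < 75 <= 128 = 2^7)
Total heap work = (V+E) * ceil(log2(V)) = 207 * 7 = 1449


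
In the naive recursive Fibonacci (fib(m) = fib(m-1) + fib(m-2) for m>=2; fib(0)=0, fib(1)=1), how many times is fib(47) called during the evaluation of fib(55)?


Let N(m) = number of times fib(m) is called while evaluating fib(55).
N(55) = 1 (the initial call).
N(54) = 1 (only fib(55) calls it).
For 1 <= m <= 53: fib(m) is called by fib(m+1) and fib(m+2), so
  N(m) = N(m+1) + N(m+2).
fib(0) is called only by fib(2), so N(0) = N(2).
Walk down from m=55:
  N(55)=1, N(54)=1, N(53)=2, N(52)=3, N(51)=5, N(50)=8, N(49)=13, N(48)=21, N(47)=34
N(47) = 34


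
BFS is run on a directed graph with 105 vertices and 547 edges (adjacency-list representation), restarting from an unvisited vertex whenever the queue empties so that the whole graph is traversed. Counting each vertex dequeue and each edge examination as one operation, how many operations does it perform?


A full BFS traversal dequeues each vertex exactly once and examines each directed edge exactly once.
V = 105 (vertex processing cost)
E = 547 (edge examination cost)
Total operations proportional to V + E = 105 + 547 = 652


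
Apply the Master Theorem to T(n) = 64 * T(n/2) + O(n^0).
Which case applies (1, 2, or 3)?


The Master Theorem: T(n) = a*T(n/b) + O(n^c)
  a = 64, b = 2, c = 0
log_b(a) = log_2(64) = 6
Compare b^c with a: 2^0 = 1 < 64, so c < log_b(a).
Since c < log_b(a), Case 1 applies.
T(n) = O(n^(log_2 64)) = O(n^6)
Master Theorem case = 1


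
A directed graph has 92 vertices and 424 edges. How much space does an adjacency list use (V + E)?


Adjacency list: one list head per vertex + one entry per edge
Vertex heads: 92
Edge entries: 424
Total = 92 + 424 = 516


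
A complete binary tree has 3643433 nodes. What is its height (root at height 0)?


In a complete binary tree, level k holds nodes 2^k .. 2^(k+1)-1 (1-indexed).
Height = floor(log2(n)) = floor(log2(3643433)) = 21
Check: 2^21 = 2097152 <= 3643433 < 4194304 = 2^22


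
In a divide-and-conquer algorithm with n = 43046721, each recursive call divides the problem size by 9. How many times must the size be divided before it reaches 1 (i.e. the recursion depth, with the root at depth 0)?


Number of divisions = log_9(43046721)
Sizes: 43046721 -> 4782969 -> 531441 -> 59049 -> 6561 -> 729 -> 81 -> 9 -> 1 (8 divisions)
Recursion depth = 8


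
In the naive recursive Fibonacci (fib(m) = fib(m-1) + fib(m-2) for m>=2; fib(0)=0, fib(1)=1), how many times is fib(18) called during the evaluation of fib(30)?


Let N(m) = number of times fib(m) is called while evaluating fib(30).
N(30) = 1 (the initial call).
N(29) = 1 (only fib(30) calls it).
For 1 <= m <= 28: fib(m) is called by fib(m+1) and fib(m+2), so
  N(m) = N(m+1) + N(m+2).
fib(0) is called only by fib(2), so N(0) = N(2).
Walk down from m=30:
  N(30)=1, N(29)=1, N(28)=2, N(27)=3, N(26)=5, N(25)=8, N(24)=13, N(23)=21, N(22)=34, N(21)=55, N(20)=89, N(19)=144, N(18)=233
N(18) = 233


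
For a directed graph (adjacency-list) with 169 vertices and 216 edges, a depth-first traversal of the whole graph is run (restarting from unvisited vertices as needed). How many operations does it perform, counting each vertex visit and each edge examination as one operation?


A full DFS traversal visits each vertex once and examines each edge once.
V = 169
E = 216
Sum = 169 + 216 = 385


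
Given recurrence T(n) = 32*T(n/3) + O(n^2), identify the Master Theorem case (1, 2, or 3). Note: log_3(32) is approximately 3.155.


Master Theorem parameters: a=32, b=3, c=2
log_b(a) = 3.155
Compare b^c with a: 3^2 = 9 < 32, so c < log_b(a).
Comparing c=2 vs log_b(a)=3.155:
2 < 3.155 => Case 1
Result: T(n) = O(n^(log_3 32)) ~ O(n^3.155)
Master Theorem case = 1


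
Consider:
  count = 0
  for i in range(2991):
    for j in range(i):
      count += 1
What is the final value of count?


For each i, the inner loop runs i times:
  i=0: inner runs 0 times
  i=1: inner runs 1 time
  i=2: inner runs 2 times
  i=3: inner runs 3 times
  i=4: inner runs 4 times
  i=5: inner runs 5 times
  i=6: inner runs 6 times
  i=7: inner runs 7 times
  ...
Total = 0 + 1 + 2 + ... + 2990 = 2991*(2991-1)/2 = 4471545


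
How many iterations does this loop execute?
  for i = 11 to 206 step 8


The loop variable i takes values starting at 11 and increments by 8 each iteration.
Sequence: i = 11, 19, 27, 35, 43, 51, 59, 67, 75, ...
The upper bound 206 is inclusive, so the count is floor((last - first) / step) + 1:
floor((206 - 11) / 8) + 1 = floor(195/8) + 1 = 24 + 1 = 25


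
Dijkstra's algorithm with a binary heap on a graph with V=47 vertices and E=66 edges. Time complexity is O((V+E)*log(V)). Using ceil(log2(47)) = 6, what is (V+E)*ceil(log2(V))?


Dijkstra with a binary heap: each vertex is extracted once, each edge may relax once.
Each heap operation costs O(log V).
V + E = 47 + 66 = 113
ceil(log2(47)) = 6 (since 2^5 = 32 < 47 <= 64 = 2^6)
Total heap work = (V+E) * ceil(log2(V)) = 113 * 6 = 678


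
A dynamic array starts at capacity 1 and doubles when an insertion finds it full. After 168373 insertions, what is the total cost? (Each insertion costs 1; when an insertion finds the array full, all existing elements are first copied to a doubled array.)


Insertion cost: 168373 (one per element)
Resizes occur just before inserting elements 2, 3, 5, 9, ...
Elements copied at each resize: 1 + 2 + 4 + 8 + 16 + 32 + 64 + 128 + 256 + 512 + 1024 + 2048 + 4096 + 8192 + 16384 + 32768 + 65536 + 131072
Sum of copies = 262143 (geometric series: 2^k - 1)
Total = 168373 + 262143 = 430516


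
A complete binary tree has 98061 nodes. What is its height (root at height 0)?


In a complete binary tree, level k holds nodes 2^k .. 2^(k+1)-1 (1-indexed).
Height = floor(log2(n)) = floor(log2(98061)) = 16
Check: 2^16 = 65536 <= 98061 < 131072 = 2^17


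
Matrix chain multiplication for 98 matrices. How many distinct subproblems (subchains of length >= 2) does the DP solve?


Subproblems are indexed by (i, j) where i < j.
Number of such pairs = n*(n-1)/2
= 98 * 97 / 2
= 4753


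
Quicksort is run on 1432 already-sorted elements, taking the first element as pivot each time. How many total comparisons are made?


Sum of comparisons per partition:
1431 + 1430 + ... + 1 + 0
= 1432 * (1432 - 1) / 2
= 1432 * 1431 / 2
= 1024596


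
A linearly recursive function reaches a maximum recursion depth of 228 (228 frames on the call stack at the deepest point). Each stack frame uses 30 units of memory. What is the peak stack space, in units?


Maximum recursion depth = 228 frames
Memory per frame = 30 units
Total stack space = depth * frame_size
= 228 * 30 = 6840


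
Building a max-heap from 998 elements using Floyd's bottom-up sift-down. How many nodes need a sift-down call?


In a heap of 998 elements (0-indexed array):
  Last element index: 997
  Parent of last element: floor((997 - 1) / 2) = 498
  Internal nodes: indices 0 to 498
  Count = floor(998/2) = 499


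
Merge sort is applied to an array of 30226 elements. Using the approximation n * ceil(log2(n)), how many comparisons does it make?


Merge sort divides the array into halves recursively.
Number of levels = ceil(log2(30226)) = 15
At each level, approximately n = 30226 comparisons are needed for merging.
Total comparisons ~ n * ceil(log2(n)) = 30226 * 15 = 453390


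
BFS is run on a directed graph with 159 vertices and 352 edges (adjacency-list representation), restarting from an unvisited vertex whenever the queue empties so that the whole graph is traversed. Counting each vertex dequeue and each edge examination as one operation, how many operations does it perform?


A full BFS traversal dequeues each vertex exactly once and examines each directed edge exactly once.
V = 159 (vertex processing cost)
E = 352 (edge examination cost)
Total operations proportional to V + E = 159 + 352 = 511


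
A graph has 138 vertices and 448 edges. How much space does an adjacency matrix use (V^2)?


Adjacency matrix: V x V grid of entries
Space = V^2 = 138^2 = 138 * 138 = 19044


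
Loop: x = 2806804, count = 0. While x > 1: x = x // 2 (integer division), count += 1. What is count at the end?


The variable x halves each step:
x = 2806804 -> 1403402 -> 701701 -> 350850 -> 175425 -> 87712 -> 43856 -> 21928 -> 10964 -> 5482 -> 2741 -> 1370 -> 685 -> 342 -> 171 -> 85 -> 42 -> 21 -> 10 -> 5 -> 2 -> 1
Number of halvings = floor(log2(2806804)) = 21


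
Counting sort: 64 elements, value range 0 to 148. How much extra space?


n = 64 (output array)
k = 149 (count array for 149 distinct values)
Extra space = 64 + 149 = 213


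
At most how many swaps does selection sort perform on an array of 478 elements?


Each of the 477 passes places one element in its final position.
Pass 1: swap minimum into position 0
Pass 2: swap minimum of remaining into position 1
...
Pass 477: last two elements, one swap
Maximum swaps = 478 - 1 = 477


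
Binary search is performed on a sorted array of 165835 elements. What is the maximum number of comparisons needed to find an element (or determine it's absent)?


Binary search halves the search space each comparison:
  Step 1: search space = 165835 -> 82917
  Step 2: search space = 82917 -> 41458
  Step 3: search space = 41458 -> 20729
  Step 4: search space = 20729 -> 10364
  Step 5: search space = 10364 -> 5182
  Step 6: search space = 5182 -> 2591
  Step 7: search space = 2591 -> 1295
  Step 8: search space = 1295 -> 647
  Step 9: search space = 647 -> 323
  Step 10: search space = 323 -> 161
  Step 11: search space = 161 -> 80
  Step 12: search space = 80 -> 40
  Step 13: search space = 40 -> 20
  Step 14: search space = 20 -> 10
  Step 15: search space = 10 -> 5
  Step 16: search space = 5 -> 2
  Step 17: search space = 2 -> 1
  Step 18: search space = 1 (final check)
Maximum comparisons = floor(log2(165835)) + 1 = 17 + 1 = 18


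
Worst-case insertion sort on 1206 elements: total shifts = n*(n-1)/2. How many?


Sum of shifts = 1 + 2 + 3 + ... + 1205
= 1206 * 1205 / 2
= 1453230 / 2
= 726615


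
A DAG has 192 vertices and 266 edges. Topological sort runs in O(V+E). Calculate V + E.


V = 192 (vertex processing)
E = 266 (edge processing)
V + E = 192 + 266 = 458


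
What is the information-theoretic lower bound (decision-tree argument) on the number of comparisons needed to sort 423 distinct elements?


A binary decision tree of height h has at most 2^h leaves and needs at least n! of them, so h >= ceil(log2(n!)).
423! is far too large to multiply out, so use Stirling's series:
  ln(n!) ~ n ln n - n + (1/2) ln(2 pi n) + 1/(12n)  (error below 1/(360 n^3), negligible here)
  ln(423) = 6.0473722
  n ln n = 423 * 6.0473722 = 2558.0384
  (1/2) ln(2 pi * 423) = (1/2) ln(2657.7874) = 3.9426
  1/(12*423) = 0.0002
  ln(423!) ~ 2558.0384 - 423 + 3.9426 + 0.0002 = 2138.9812
Convert to base 2: log2(423!) = 2138.9812 / ln 2 = 2138.9812 / 0.69314718 = 3085.8976
ceil(3085.8976) = 3086


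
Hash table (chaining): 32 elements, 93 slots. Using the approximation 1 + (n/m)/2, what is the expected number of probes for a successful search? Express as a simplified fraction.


Computing expected probes:
alpha = 32/93
= 1 + alpha/2
= 1 + 32/(2*93)
= (2*93 + 32) / (2*93)
= 218/186 = 109/93


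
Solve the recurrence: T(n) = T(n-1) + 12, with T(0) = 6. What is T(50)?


Unrolling the recurrence:
T(50) = T(49) + 12
       = T(48) + 12 + 12
       = T(47) + 12*3
       ...
       = T(0) + 12*50
       = 6 + 600 = 606


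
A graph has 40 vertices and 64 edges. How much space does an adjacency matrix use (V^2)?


Adjacency matrix: V x V grid of entries
Space = V^2 = 40^2 = 40 * 40 = 1600


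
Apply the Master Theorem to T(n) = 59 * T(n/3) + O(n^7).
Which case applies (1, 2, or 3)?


The Master Theorem: T(n) = a*T(n/b) + O(n^c)
  a = 59, b = 3, c = 7
log_b(a) = log_3(59) ~ 3.712
Compare b^c with a: 3^7 = 2187 > 59, so c > log_b(a).
Since c > log_b(a), Case 3 applies.
T(n) = O(n^7)
Master Theorem case = 3


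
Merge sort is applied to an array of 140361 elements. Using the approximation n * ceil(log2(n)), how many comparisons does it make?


Merge sort divides the array into halves recursively.
Number of levels = ceil(log2(140361)) = 18
At each level, approximately n = 140361 comparisons are needed for merging.
Total comparisons ~ n * ceil(log2(n)) = 140361 * 18 = 2526498


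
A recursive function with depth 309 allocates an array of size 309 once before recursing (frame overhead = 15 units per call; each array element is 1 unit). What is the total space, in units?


Array allocation: 309 units (allocated once)
Stack frames: 309 deep * 15 per frame = 4635 units
Total = 309 + 4635 = 4944


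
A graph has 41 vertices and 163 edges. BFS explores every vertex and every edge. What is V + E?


A full BFS traversal dequeues each vertex once and examines each edge once.
Vertex visits: 41
Edge visits: 163
V + E = 41 + 163 = 204


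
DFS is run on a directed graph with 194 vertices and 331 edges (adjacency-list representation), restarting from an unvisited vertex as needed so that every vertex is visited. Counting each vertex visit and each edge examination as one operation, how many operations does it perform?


A full DFS traversal processes each vertex exactly once (push/pop on stack).
Each directed edge is examined once.
V = 194, E = 331
V + E = 525


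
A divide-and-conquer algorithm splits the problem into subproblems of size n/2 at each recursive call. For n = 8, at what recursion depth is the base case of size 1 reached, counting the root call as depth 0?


At each depth, the problem size is divided by 2:
  Depth 0: problem size = 8
  Depth 1: problem size = 4
  Depth 2: problem size = 2
  Depth 3: problem size = 1 (base case)
The base case is reached at depth log_2(8) = 3 (the tree has 4 levels counting depth 0, but the depth asked for is 3).
Recursion depth = 3


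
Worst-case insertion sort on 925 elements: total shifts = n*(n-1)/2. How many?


Sum of shifts = 1 + 2 + 3 + ... + 924
= 925 * 924 / 2
= 854700 / 2
= 427350


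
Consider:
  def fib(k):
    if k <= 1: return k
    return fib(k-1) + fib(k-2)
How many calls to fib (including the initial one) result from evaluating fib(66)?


Let C(m) = total calls to evaluate fib(m). Then C(0)=C(1)=1, and
C(m) = 1 + C(m-1) + C(m-2) for m >= 2.
Build the table (each entry = 1 + previous two):
  C(0) = 1
  C(1) = 1
  C(2) = 1 + 1 + 1 = 3
  C(3) = 1 + 3 + 1 = 5
  C(4) = 1 + 5 + 3 = 9
  C(5) = 1 + 9 + 5 = 15
  C(6) = 1 + 15 + 9 = 25
  C(7) = 1 + 25 + 15 = 41
  C(8) = 1 + 41 + 25 = 67
  C(9) = 1 + 67 + 41 = 109
  C(10) = 1 + 109 + 67 = 177
  C(11) = 1 + 177 + 109 = 287
  C(12) = 1 + 287 + 177 = 465
  C(13) = 1 + 465 + 287 = 753
  C(14) = 1 + 753 + 465 = 1219
  C(15) = 1 + 1219 + 753 = 1973
  C(16) = 1 + 1973 + 1219 = 3193
  C(17) = 1 + 3193 + 1973 = 5167
  C(18) = 1 + 5167 + 3193 = 8361
  C(19) = 1 + 8361 + 5167 = 13529
  C(20) = 1 + 13529 + 8361 = 21891
  C(21) = 1 + 21891 + 13529 = 35421
  C(22) = 1 + 35421 + 21891 = 57313
  C(23) = 1 + 57313 + 35421 = 92735
  C(24) = 1 + 92735 + 57313 = 150049
  C(25) = 1 + 150049 + 92735 = 242785
  C(26) = 1 + 242785 + 150049 = 392835
  C(27) = 1 + 392835 + 242785 = 635621
  C(28) = 1 + 635621 + 392835 = 1028457
  C(29) = 1 + 1028457 + 635621 = 1664079
  C(30) = 1 + 1664079 + 1028457 = 2692537
  C(31) = 1 + 2692537 + 1664079 = 4356617
  C(32) = 1 + 4356617 + 2692537 = 7049155
  C(33) = 1 + 7049155 + 4356617 = 11405773
  C(34) = 1 + 11405773 + 7049155 = 18454929
  C(35) = 1 + 18454929 + 11405773 = 29860703
  C(36) = 1 + 29860703 + 18454929 = 48315633
  C(37) = 1 + 48315633 + 29860703 = 78176337
  C(38) = 1 + 78176337 + 48315633 = 126491971
  C(39) = 1 + 126491971 + 78176337 = 204668309
  C(40) = 1 + 204668309 + 126491971 = 331160281
  C(41) = 1 + 331160281 + 204668309 = 535828591
  C(42) = 1 + 535828591 + 331160281 = 866988873
  C(43) = 1 + 866988873 + 535828591 = 1402817465
  C(44) = 1 + 1402817465 + 866988873 = 2269806339
  C(45) = 1 + 2269806339 + 1402817465 = 3672623805
  C(46) = 1 + 3672623805 + 2269806339 = 5942430145
  C(47) = 1 + 5942430145 + 3672623805 = 9615053951
  C(48) = 1 + 9615053951 + 5942430145 = 15557484097
  C(49) = 1 + 15557484097 + 9615053951 = 25172538049
  C(50) = 1 + 25172538049 + 15557484097 = 40730022147
  C(51) = 1 + 40730022147 + 25172538049 = 65902560197
  C(52) = 1 + 65902560197 + 40730022147 = 106632582345
  C(53) = 1 + 106632582345 + 65902560197 = 172535142543
  C(54) = 1 + 172535142543 + 106632582345 = 279167724889
  C(55) = 1 + 279167724889 + 172535142543 = 451702867433
  C(56) = 1 + 451702867433 + 279167724889 = 730870592323
  C(57) = 1 + 730870592323 + 451702867433 = 1182573459757
  C(58) = 1 + 1182573459757 + 730870592323 = 1913444052081
  C(59) = 1 + 1913444052081 + 1182573459757 = 3096017511839
  C(60) = 1 + 3096017511839 + 1913444052081 = 5009461563921
  C(61) = 1 + 5009461563921 + 3096017511839 = 8105479075761
  C(62) = 1 + 8105479075761 + 5009461563921 = 13114940639683
  C(63) = 1 + 13114940639683 + 8105479075761 = 21220419715445
  C(64) = 1 + 21220419715445 + 13114940639683 = 34335360355129
  C(65) = 1 + 34335360355129 + 21220419715445 = 55555780070575
  C(66) = 1 + 55555780070575 + 34335360355129 = 89891140425705
Total calls for fib(66) = 89891140425705


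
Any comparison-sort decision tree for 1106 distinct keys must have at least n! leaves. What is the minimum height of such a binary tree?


A binary decision tree of height h has at most 2^h leaves and needs at least n! of them, so h >= ceil(log2(n!)).
1106! is far too large to multiply out, so use Stirling's series:
  ln(n!) ~ n ln n - n + (1/2) ln(2 pi n) + 1/(12n)  (error below 1/(360 n^3), negligible here)
  ln(1106) = 7.0085052
  n ln n = 1106 * 7.0085052 = 7751.4068
  (1/2) ln(2 pi * 1106) = (1/2) ln(6949.2029) = 4.4232
  1/(12*1106) = 0.0001
  ln(1106!) ~ 7751.4068 - 1106 + 4.4232 + 0.0001 = 6649.8301
Convert to base 2: log2(1106!) = 6649.8301 / ln 2 = 6649.8301 / 0.69314718 = 9593.6769
ceil(9593.6769) = 9594


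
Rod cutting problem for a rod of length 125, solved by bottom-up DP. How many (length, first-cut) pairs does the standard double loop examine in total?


For each subproblem length i = 1..125, the inner loop considers i possible first cuts.
Total = 1 + 2 + ... + 125
= 125*(125+1)/2
= 125*126/2 = 7875


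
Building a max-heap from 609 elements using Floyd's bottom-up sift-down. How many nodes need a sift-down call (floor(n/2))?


In a heap of 609 elements (0-indexed array):
  Last element index: 608
  Parent of last element: floor((608 - 1) / 2) = 303
  Internal nodes: indices 0 to 303
  Count = floor(609/2) = 304


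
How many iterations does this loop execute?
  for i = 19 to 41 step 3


The loop variable i takes values starting at 19 and increments by 3 each iteration.
Sequence: i = 19, 22, 25, 28, 31, 34, 37, 40
The upper bound 41 is inclusive, so the count is floor((last - first) / step) + 1:
floor((41 - 19) / 3) + 1 = floor(22/3) + 1 = 7 + 1 = 8


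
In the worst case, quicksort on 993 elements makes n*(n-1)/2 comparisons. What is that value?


Sum of comparisons per partition:
992 + 991 + ... + 1 + 0
= 993 * (993 - 1) / 2
= 993 * 992 / 2
= 492528


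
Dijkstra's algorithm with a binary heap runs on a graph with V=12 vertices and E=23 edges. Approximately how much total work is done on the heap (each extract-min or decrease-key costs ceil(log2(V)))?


Dijkstra with a binary heap: each vertex is extracted once, each edge may relax once.
Each heap operation costs O(log V).
V + E = 12 + 23 = 35
ceil(log2(12)) = 4 (since 2^3 = 8 < 12 <= 16 = 2^4)
Total heap work = (V+E) * ceil(log2(V)) = 35 * 4 = 140


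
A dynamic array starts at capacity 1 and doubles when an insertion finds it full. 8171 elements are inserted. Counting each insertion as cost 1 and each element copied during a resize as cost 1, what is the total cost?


n = 8171
Insertion costs: 8171
Resizes copy 1, 2, 4, ... up to the largest power of 2 that is <= n-1 = 8170, i.e. 4096.
Copy costs = 1 + 2 + 4 + 8 + 16 + 32 + 64 + 128 + 256 + 512 + 1024 + 2048 + 4096 = 8191
Total = 8171 + 8191 = 16362


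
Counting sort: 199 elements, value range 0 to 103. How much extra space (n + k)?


n = 199 (output array)
k = 104 (count array for 104 distinct values)
Extra space = 199 + 104 = 303


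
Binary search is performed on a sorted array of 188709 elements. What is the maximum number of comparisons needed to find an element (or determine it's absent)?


Binary search halves the search space each comparison:
  Step 1: search space = 188709 -> 94354
  Step 2: search space = 94354 -> 47177
  Step 3: search space = 47177 -> 23588
  Step 4: search space = 23588 -> 11794
  Step 5: search space = 11794 -> 5897
  Step 6: search space = 5897 -> 2948
  Step 7: search space = 2948 -> 1474
  Step 8: search space = 1474 -> 737
  Step 9: search space = 737 -> 368
  Step 10: search space = 368 -> 184
  Step 11: search space = 184 -> 92
  Step 12: search space = 92 -> 46
  Step 13: search space = 46 -> 23
  Step 14: search space = 23 -> 11
  Step 15: search space = 11 -> 5
  Step 16: search space = 5 -> 2
  Step 17: search space = 2 -> 1
  Step 18: search space = 1 (final check)
Maximum comparisons = floor(log2(188709)) + 1 = 17 + 1 = 18


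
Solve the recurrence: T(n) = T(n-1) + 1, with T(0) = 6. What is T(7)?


Unrolling the recurrence:
T(7) = T(6) + 1
       = T(5) + 1 + 1
       = T(4) + 1*3
       ...
       = T(0) + 1*7
       = 6 + 7 = 13


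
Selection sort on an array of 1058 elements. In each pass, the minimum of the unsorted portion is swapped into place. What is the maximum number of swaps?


Selection sort performs one swap per pass:
  Pass 1: find min in positions 0 to 1057, swap with position 0
  Pass 2: find min in positions 1 to 1057, swap with position 1
  Pass 3: find min in positions 2 to 1057, swap with position 2
  Pass 4: find min in positions 3 to 1057, swap with position 3
  Pass 5: find min in positions 4 to 1057, swap with position 4
  ... (1052 more passes)
Total passes (and swaps) = n - 1 = 1058 - 1 = 1057


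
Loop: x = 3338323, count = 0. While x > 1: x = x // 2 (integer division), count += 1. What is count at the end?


The variable x halves each step:
x = 3338323 -> 1669161 -> 834580 -> 417290 -> 208645 -> 104322 -> 52161 -> 26080 -> 13040 -> 6520 -> 3260 -> 1630 -> 815 -> 407 -> 203 -> 101 -> 50 -> 25 -> 12 -> 6 -> 3 -> 1
Number of halvings = floor(log2(3338323)) = 21


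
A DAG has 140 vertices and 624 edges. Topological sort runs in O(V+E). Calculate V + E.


V = 140 (vertex processing)
E = 624 (edge processing)
V + E = 140 + 624 = 764


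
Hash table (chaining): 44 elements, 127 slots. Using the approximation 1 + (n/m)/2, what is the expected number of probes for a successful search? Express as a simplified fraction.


Computing expected probes:
alpha = 44/127
= 1 + alpha/2
= 1 + 44/(2*127)
= (2*127 + 44) / (2*127)
= 298/254 = 149/127


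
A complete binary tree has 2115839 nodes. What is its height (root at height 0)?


In a complete binary tree, level k holds nodes 2^k .. 2^(k+1)-1 (1-indexed).
Height = floor(log2(n)) = floor(log2(2115839)) = 21
Check: 2^21 = 2097152 <= 2115839 < 4194304 = 2^22


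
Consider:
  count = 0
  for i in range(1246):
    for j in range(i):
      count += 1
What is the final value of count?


For each i, the inner loop runs i times:
  i=0: inner runs 0 times
  i=1: inner runs 1 time
  i=2: inner runs 2 times
  i=3: inner runs 3 times
  i=4: inner runs 4 times
  i=5: inner runs 5 times
  i=6: inner runs 6 times
  i=7: inner runs 7 times
  ...
Total = 0 + 1 + 2 + ... + 1245 = 1246*(1246-1)/2 = 775635


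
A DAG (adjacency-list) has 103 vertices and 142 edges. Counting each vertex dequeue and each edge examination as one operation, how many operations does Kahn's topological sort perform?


V = 103 (vertex processing)
E = 142 (edge processing)
V + E = 103 + 142 = 245


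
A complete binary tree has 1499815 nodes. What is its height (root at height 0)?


In a complete binary tree, level k holds nodes 2^k .. 2^(k+1)-1 (1-indexed).
Height = floor(log2(n)) = floor(log2(1499815)) = 20
Check: 2^20 = 1048576 <= 1499815 < 2097152 = 2^21


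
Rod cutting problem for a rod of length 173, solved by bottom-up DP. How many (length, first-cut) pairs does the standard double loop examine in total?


For each subproblem length i = 1..173, the inner loop considers i possible first cuts.
Total = 1 + 2 + ... + 173
= 173*(173+1)/2
= 173*174/2 = 15051


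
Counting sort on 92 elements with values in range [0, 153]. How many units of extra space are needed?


Output array size: 92 (to store sorted result)
Count array size: 154 (one slot per possible value, range 0 to 153)
Total extra space = 92 + 154 = 246


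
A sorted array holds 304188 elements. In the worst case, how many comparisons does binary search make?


Halving sequence: 304188 -> 152094 -> 76047 -> 38023 -> 19011 -> 9505 -> 4752 -> 2376 -> 1188 -> 594 -> 297 -> 148 -> 74 -> 37 -> 18 -> 9 -> 4 -> 2 -> 1
Number of halvings = 18
Max comparisons = 18 + 1 = 19


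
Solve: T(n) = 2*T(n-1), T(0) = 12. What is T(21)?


Unrolling:
T(21) = 2*T(20) = 2^2*T(19) = ... = 2^21*T(0)
= 2^21 * 12
= 2097152 * 12 = 25165824


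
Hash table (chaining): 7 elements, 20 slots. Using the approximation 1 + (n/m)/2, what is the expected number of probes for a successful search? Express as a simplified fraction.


Computing expected probes:
alpha = 7/20
= 1 + alpha/2
= 1 + 7/(2*20)
= (2*20 + 7) / (2*20)
= 47/40


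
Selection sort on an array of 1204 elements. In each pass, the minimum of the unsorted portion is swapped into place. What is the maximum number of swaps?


Selection sort performs one swap per pass:
  Pass 1: find min in positions 0 to 1203, swap with position 0
  Pass 2: find min in positions 1 to 1203, swap with position 1
  Pass 3: find min in positions 2 to 1203, swap with position 2
  Pass 4: find min in positions 3 to 1203, swap with position 3
  Pass 5: find min in positions 4 to 1203, swap with position 4
  ... (1198 more passes)
Total passes (and swaps) = n - 1 = 1204 - 1 = 1203


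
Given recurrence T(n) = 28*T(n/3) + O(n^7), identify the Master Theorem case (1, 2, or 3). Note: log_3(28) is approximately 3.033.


Master Theorem parameters: a=28, b=3, c=7
log_b(a) = 3.033
Compare b^c with a: 3^7 = 2187 > 28, so c > log_b(a).
Comparing c=7 vs log_b(a)=3.033:
7 > 3.033 => Case 3
Result: T(n) = O(n^7)
Master Theorem case = 3


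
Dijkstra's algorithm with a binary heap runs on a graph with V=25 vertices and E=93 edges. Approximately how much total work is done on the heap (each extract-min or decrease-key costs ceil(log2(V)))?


Dijkstra with a binary heap: each vertex is extracted once, each edge may relax once.
Each heap operation costs O(log V).
V + E = 25 + 93 = 118
ceil(log2(25)) = 5 (since 2^4 = 16 < 25 <= 32 = 2^5)
Total heap work = (V+E) * ceil(log2(V)) = 118 * 5 = 590


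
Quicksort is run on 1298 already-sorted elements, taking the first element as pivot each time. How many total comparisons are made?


Sum of comparisons per partition:
1297 + 1296 + ... + 1 + 0
= 1298 * (1298 - 1) / 2
= 1298 * 1297 / 2
= 841753


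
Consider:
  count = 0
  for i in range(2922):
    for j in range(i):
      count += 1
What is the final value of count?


For each i, the inner loop runs i times:
  i=0: inner runs 0 times
  i=1: inner runs 1 time
  i=2: inner runs 2 times
  i=3: inner runs 3 times
  i=4: inner runs 4 times
  i=5: inner runs 5 times
  i=6: inner runs 6 times
  i=7: inner runs 7 times
  ...
Total = 0 + 1 + 2 + ... + 2921 = 2922*(2922-1)/2 = 4267581


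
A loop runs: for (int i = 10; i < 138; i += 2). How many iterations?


Loop starts at i = 10, increments by 2, stops when i >= 138.
Number of iterations = ceil((138 - 10) / 2)
= ceil(128 / 2)
= 64


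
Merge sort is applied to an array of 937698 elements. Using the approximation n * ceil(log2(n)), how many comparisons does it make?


Merge sort divides the array into halves recursively.
Number of levels = ceil(log2(937698)) = 20
At each level, approximately n = 937698 comparisons are needed for merging.
Total comparisons ~ n * ceil(log2(n)) = 937698 * 20 = 18753960


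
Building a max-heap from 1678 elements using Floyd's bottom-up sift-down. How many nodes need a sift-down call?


In a heap of 1678 elements (0-indexed array):
  Last element index: 1677
  Parent of last element: floor((1677 - 1) / 2) = 838
  Internal nodes: indices 0 to 838
  Count = floor(1678/2) = 839


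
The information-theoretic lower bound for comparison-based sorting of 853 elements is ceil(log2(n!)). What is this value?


A binary decision tree of height h has at most 2^h leaves and needs at least n! of them, so h >= ceil(log2(n!)).
853! is far too large to multiply out, so use Stirling's series:
  ln(n!) ~ n ln n - n + (1/2) ln(2 pi n) + 1/(12n)  (error below 1/(360 n^3), negligible here)
  ln(853) = 6.7487595
  n ln n = 853 * 6.7487595 = 5756.6919
  (1/2) ln(2 pi * 853) = (1/2) ln(5359.5571) = 4.2933
  1/(12*853) = 0.0001
  ln(853!) ~ 5756.6919 - 853 + 4.2933 + 0.0001 = 4907.9853
Convert to base 2: log2(853!) = 4907.9853 / ln 2 = 4907.9853 / 0.69314718 = 7080.7261
ceil(7080.7261) = 7081


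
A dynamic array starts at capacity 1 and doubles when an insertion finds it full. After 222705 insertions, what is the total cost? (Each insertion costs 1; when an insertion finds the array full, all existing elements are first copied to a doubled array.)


Insertion cost: 222705 (one per element)
Resizes occur just before inserting elements 2, 3, 5, 9, ...
Elements copied at each resize: 1 + 2 + 4 + 8 + 16 + 32 + 64 + 128 + 256 + 512 + 1024 + 2048 + 4096 + 8192 + 16384 + 32768 + 65536 + 131072
Sum of copies = 262143 (geometric series: 2^k - 1)
Total = 222705 + 262143 = 484848


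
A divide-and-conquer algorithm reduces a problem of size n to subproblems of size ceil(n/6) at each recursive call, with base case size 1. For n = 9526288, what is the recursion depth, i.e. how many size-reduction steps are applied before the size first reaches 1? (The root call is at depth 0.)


Each step divides the size by 6 (rounding up); after k steps the size is ceil(n/6^k), which equals 1 exactly when 6^k >= n.
So the depth is the smallest k with 6^k >= 9526288, i.e. ceil(log_6(9526288)).
6^8 = 1679616 < 9526288 <= 10077696 = 6^9
Recursion depth = 9


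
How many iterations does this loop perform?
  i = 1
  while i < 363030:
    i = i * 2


The loop variable doubles each iteration:
i = 1 -> 2 -> 4 -> 8 -> 16 -> 32 -> 64 -> 128 -> 256 -> 512 -> 1024 -> 2048 -> 4096 -> 8192 -> 16384 -> 32768 -> 65536 -> 131072 -> 262144 -> 524288 (stop, 524288 >= 363030)
Number of doublings = ceil(log2(363030)) = 19


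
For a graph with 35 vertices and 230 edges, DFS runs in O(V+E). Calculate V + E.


A full DFS traversal visits each vertex once and examines each edge once.
V = 35
E = 230
Sum = 35 + 230 = 265


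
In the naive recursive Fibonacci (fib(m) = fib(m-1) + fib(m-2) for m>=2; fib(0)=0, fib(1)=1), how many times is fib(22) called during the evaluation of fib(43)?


Let N(m) = number of times fib(m) is called while evaluating fib(43).
N(43) = 1 (the initial call).
N(42) = 1 (only fib(43) calls it).
For 1 <= m <= 41: fib(m) is called by fib(m+1) and fib(m+2), so
  N(m) = N(m+1) + N(m+2).
fib(0) is called only by fib(2), so N(0) = N(2).
Walk down from m=43:
  N(43)=1, N(42)=1, N(41)=2, N(40)=3, N(39)=5, N(38)=8, N(37)=13, N(36)=21, N(35)=34, N(34)=55, N(33)=89, N(32)=144, N(31)=233, N(30)=377, N(29)=610, N(28)=987, N(27)=1597, N(26)=2584, N(25)=4181, N(24)=6765, N(23)=10946, N(22)=17711
N(22) = 17711
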